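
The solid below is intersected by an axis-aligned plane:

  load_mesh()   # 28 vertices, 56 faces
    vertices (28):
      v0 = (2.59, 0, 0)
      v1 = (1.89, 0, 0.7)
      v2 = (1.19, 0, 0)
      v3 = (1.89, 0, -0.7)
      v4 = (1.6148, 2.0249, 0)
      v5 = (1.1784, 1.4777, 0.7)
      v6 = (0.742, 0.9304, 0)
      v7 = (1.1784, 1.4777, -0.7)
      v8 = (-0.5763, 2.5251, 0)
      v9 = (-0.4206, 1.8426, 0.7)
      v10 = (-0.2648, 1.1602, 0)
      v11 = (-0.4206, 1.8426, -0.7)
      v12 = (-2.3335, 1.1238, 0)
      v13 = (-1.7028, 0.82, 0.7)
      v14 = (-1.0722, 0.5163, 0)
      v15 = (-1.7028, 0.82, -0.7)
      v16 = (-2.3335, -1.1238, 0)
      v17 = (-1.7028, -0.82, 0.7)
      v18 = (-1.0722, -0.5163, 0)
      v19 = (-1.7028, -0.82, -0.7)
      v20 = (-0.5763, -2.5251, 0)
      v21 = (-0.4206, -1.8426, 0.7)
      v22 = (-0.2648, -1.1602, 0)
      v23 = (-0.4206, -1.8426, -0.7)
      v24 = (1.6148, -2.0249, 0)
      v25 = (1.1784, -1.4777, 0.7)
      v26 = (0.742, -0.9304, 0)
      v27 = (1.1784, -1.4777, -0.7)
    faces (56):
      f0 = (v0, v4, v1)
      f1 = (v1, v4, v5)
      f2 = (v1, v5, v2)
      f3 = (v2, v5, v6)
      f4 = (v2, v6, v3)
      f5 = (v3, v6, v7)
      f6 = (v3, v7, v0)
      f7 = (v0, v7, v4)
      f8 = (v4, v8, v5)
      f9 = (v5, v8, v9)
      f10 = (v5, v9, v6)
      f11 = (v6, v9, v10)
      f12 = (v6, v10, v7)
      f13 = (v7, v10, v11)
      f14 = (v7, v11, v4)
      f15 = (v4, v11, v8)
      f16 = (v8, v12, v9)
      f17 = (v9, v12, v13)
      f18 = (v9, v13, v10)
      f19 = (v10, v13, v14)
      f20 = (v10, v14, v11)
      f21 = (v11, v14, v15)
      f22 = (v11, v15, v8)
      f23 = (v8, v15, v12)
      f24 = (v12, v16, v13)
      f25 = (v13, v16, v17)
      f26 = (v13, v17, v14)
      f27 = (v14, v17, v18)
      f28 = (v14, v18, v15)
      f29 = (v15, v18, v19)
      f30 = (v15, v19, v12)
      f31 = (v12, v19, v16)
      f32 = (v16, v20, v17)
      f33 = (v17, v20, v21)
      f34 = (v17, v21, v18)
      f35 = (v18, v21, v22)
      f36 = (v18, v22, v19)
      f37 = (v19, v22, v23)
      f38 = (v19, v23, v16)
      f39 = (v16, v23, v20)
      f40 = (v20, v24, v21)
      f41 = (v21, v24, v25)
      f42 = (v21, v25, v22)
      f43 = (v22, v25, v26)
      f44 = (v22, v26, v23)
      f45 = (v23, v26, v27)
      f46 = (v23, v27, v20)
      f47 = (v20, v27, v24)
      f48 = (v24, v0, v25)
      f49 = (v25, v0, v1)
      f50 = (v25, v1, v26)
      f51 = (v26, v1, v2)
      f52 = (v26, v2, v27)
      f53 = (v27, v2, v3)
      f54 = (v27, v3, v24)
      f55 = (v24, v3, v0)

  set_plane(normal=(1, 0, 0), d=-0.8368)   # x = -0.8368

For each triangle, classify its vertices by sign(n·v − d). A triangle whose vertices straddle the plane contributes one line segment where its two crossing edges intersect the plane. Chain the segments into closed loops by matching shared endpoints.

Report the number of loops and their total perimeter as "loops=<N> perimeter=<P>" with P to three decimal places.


Straddling triangles (16 of 56):
  (v8,v12,v9) [+-+] → (-0.8368, 2.31736, 0)–(-0.8368, 1.68621, 0.547697)  len=0.8357
  (v9,v12,v13) [+--] → (-0.8368, 1.68621, 0.547697)–(-0.8368, 1.51067, 0.7)  len=0.2324
  (v9,v13,v10) [+-+] → (-0.8368, 1.51067, 0.7)–(-0.8368, 1.02488, 0.278442)  len=0.6432
  (v10,v13,v14) [+--] → (-0.8368, 1.02488, 0.278442)–(-0.8368, 0.704031, 0)  len=0.4248
  (v10,v14,v11) [+-+] → (-0.8368, 0.704031, 0)–(-0.8368, 0.995445, -0.252885)  len=0.3858
  (v11,v14,v15) [+--] → (-0.8368, 0.995445, -0.252885)–(-0.8368, 1.51067, -0.7)  len=0.6822
  (v11,v15,v8) [+-+] → (-0.8368, 1.51067, -0.7)–(-0.8368, 2.1308, -0.161873)  len=0.8211
  (v8,v15,v12) [+--] → (-0.8368, 2.1308, -0.161873)–(-0.8368, 2.31736, 0)  len=0.2470
  (v16,v20,v17) [-+-] → (-0.8368, -2.31736, 0)–(-0.8368, -2.1308, 0.161873)  len=0.2470
  (v17,v20,v21) [-++] → (-0.8368, -2.1308, 0.161873)–(-0.8368, -1.51067, 0.7)  len=0.8211
  (v17,v21,v18) [-+-] → (-0.8368, -1.51067, 0.7)–(-0.8368, -0.995445, 0.252885)  len=0.6822
  (v18,v21,v22) [-++] → (-0.8368, -0.995445, 0.252885)–(-0.8368, -0.704031, 0)  len=0.3858
  (v18,v22,v19) [-+-] → (-0.8368, -0.704031, 0)–(-0.8368, -1.02488, -0.278442)  len=0.4248
  (v19,v22,v23) [-++] → (-0.8368, -1.02488, -0.278442)–(-0.8368, -1.51067, -0.7)  len=0.6432
  (v19,v23,v16) [-+-] → (-0.8368, -1.51067, -0.7)–(-0.8368, -1.68621, -0.547697)  len=0.2324
  (v16,v23,v20) [-++] → (-0.8368, -1.68621, -0.547697)–(-0.8368, -2.31736, 0)  len=0.8357

Chained into 2 loop(s):
  loop 1: 8 segments, perimeter = 4.2722
  loop 2: 8 segments, perimeter = 4.2722
Total perimeter = 8.544

loops=2 perimeter=8.544


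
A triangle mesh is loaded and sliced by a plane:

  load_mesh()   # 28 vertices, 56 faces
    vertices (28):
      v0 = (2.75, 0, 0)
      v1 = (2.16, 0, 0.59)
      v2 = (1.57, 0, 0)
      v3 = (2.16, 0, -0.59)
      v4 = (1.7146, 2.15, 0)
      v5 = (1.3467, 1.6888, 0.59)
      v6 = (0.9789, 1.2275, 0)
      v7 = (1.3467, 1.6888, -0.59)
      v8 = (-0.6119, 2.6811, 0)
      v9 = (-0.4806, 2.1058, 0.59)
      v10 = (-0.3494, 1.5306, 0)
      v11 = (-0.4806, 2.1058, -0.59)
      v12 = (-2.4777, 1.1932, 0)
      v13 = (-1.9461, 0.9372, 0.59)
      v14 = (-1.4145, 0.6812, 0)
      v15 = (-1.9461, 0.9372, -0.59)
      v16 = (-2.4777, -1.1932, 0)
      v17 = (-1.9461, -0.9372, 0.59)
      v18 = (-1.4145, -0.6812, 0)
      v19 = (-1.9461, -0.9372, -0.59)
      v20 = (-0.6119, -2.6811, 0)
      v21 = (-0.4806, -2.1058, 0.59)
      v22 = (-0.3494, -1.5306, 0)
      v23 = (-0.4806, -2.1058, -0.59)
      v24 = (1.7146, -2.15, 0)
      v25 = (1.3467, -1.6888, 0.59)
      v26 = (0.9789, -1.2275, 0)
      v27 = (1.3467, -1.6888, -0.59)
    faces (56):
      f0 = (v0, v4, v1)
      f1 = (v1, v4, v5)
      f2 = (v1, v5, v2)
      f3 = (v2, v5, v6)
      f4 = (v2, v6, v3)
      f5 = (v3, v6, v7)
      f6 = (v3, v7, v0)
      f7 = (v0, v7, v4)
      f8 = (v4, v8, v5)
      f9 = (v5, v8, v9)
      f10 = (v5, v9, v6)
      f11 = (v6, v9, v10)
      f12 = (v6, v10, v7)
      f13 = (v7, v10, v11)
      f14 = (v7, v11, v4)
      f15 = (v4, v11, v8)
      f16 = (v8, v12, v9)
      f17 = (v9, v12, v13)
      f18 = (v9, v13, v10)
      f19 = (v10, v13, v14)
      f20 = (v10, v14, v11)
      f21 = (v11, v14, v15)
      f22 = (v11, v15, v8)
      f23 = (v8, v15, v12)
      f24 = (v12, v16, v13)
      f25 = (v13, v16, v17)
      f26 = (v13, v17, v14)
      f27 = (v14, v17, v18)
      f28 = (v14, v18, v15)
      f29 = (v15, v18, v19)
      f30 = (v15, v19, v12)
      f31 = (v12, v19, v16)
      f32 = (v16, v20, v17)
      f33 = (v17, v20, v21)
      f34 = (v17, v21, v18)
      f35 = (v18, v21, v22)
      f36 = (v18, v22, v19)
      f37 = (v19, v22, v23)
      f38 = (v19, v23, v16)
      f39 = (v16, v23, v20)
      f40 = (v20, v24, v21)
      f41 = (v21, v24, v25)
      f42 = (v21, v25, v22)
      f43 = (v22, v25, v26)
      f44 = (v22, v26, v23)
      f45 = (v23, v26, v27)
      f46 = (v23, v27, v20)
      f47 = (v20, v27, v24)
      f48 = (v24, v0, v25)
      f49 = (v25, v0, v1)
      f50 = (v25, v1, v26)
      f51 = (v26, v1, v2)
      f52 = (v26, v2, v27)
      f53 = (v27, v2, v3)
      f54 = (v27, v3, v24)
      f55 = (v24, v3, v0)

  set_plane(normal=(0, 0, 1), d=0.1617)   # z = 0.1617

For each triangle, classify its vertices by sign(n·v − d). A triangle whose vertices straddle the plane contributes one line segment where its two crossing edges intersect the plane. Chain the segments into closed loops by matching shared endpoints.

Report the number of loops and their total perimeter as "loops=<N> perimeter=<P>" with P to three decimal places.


Straddling triangles (28 of 56):
  (v0,v4,v1) [--+] → (1.83667, 1.56075, 0.1617)–(2.5883, 0, 0.1617)  len=1.7323
  (v1,v4,v5) [+-+] → (1.83667, 1.56075, 0.1617)–(1.61377, 2.0236, 0.1617)  len=0.5137
  (v1,v5,v2) [++-] → (1.5088, 0.462846, 0.1617)–(1.7317, 0, 0.1617)  len=0.5137
  (v2,v5,v6) [-+-] → (1.5088, 0.462846, 0.1617)–(1.0797, 1.35393, 0.1617)  len=0.9890
  (v4,v8,v5) [--+] → (-0.0751108, 2.40914, 0.1617)–(1.61377, 2.0236, 0.1617)  len=1.7323
  (v5,v8,v9) [+-+] → (-0.0751108, 2.40914, 0.1617)–(-0.575915, 2.52343, 0.1617)  len=0.5137
  (v5,v9,v6) [++-] → (0.578898, 1.46821, 0.1617)–(1.0797, 1.35393, 0.1617)  len=0.5137
  (v6,v9,v10) [-+-] → (0.578898, 1.46821, 0.1617)–(-0.385358, 1.68824, 0.1617)  len=0.9890
  (v8,v12,v9) [--+] → (-1.93036, 1.44331, 0.1617)–(-0.575915, 2.52343, 0.1617)  len=1.7324
  (v9,v12,v13) [+-+] → (-1.93036, 1.44331, 0.1617)–(-2.33201, 1.12304, 0.1617)  len=0.5137
  (v9,v13,v10) [++-] → (-0.787004, 1.36797, 0.1617)–(-0.385358, 1.68824, 0.1617)  len=0.5137
  (v10,v13,v14) [-+-] → (-0.787004, 1.36797, 0.1617)–(-1.56019, 0.751361, 0.1617)  len=0.9890
  (v12,v16,v13) [--+] → (-2.33201, -0.609326, 0.1617)–(-2.33201, 1.12304, 0.1617)  len=1.7324
  (v13,v16,v17) [+-+] → (-2.33201, -0.609326, 0.1617)–(-2.33201, -1.12304, 0.1617)  len=0.5137
  (v13,v17,v14) [++-] → (-1.56019, 0.237649, 0.1617)–(-1.56019, 0.751361, 0.1617)  len=0.5137
  (v14,v17,v18) [-+-] → (-1.56019, 0.237649, 0.1617)–(-1.56019, -0.751361, 0.1617)  len=0.9890
  (v16,v20,v17) [--+] → (-0.977561, -2.20315, 0.1617)–(-2.33201, -1.12304, 0.1617)  len=1.7324
  (v17,v20,v21) [+-+] → (-0.977561, -2.20315, 0.1617)–(-0.575915, -2.52343, 0.1617)  len=0.5137
  (v17,v21,v18) [++-] → (-1.15855, -1.07164, 0.1617)–(-1.56019, -0.751361, 0.1617)  len=0.5137
  (v18,v21,v22) [-+-] → (-1.15855, -1.07164, 0.1617)–(-0.385358, -1.68824, 0.1617)  len=0.9890
  (v20,v24,v21) [--+] → (1.11297, -2.13789, 0.1617)–(-0.575915, -2.52343, 0.1617)  len=1.7323
  (v21,v24,v25) [+-+] → (1.11297, -2.13789, 0.1617)–(1.61377, -2.0236, 0.1617)  len=0.5137
  (v21,v25,v22) [++-] → (0.115446, -1.57396, 0.1617)–(-0.385358, -1.68824, 0.1617)  len=0.5137
  (v22,v25,v26) [-+-] → (0.115446, -1.57396, 0.1617)–(1.0797, -1.35393, 0.1617)  len=0.9890
  (v24,v0,v25) [--+] → (2.3654, -0.462846, 0.1617)–(1.61377, -2.0236, 0.1617)  len=1.7323
  (v25,v0,v1) [+-+] → (2.3654, -0.462846, 0.1617)–(2.5883, 0, 0.1617)  len=0.5137
  (v25,v1,v26) [++-] → (1.3026, -0.891082, 0.1617)–(1.0797, -1.35393, 0.1617)  len=0.5137
  (v26,v1,v2) [-+-] → (1.3026, -0.891082, 0.1617)–(1.7317, 0, 0.1617)  len=0.9890

Chained into 2 loop(s):
  loop 1: 14 segments, perimeter = 15.7224
  loop 2: 14 segments, perimeter = 10.5190
Total perimeter = 26.241

loops=2 perimeter=26.241


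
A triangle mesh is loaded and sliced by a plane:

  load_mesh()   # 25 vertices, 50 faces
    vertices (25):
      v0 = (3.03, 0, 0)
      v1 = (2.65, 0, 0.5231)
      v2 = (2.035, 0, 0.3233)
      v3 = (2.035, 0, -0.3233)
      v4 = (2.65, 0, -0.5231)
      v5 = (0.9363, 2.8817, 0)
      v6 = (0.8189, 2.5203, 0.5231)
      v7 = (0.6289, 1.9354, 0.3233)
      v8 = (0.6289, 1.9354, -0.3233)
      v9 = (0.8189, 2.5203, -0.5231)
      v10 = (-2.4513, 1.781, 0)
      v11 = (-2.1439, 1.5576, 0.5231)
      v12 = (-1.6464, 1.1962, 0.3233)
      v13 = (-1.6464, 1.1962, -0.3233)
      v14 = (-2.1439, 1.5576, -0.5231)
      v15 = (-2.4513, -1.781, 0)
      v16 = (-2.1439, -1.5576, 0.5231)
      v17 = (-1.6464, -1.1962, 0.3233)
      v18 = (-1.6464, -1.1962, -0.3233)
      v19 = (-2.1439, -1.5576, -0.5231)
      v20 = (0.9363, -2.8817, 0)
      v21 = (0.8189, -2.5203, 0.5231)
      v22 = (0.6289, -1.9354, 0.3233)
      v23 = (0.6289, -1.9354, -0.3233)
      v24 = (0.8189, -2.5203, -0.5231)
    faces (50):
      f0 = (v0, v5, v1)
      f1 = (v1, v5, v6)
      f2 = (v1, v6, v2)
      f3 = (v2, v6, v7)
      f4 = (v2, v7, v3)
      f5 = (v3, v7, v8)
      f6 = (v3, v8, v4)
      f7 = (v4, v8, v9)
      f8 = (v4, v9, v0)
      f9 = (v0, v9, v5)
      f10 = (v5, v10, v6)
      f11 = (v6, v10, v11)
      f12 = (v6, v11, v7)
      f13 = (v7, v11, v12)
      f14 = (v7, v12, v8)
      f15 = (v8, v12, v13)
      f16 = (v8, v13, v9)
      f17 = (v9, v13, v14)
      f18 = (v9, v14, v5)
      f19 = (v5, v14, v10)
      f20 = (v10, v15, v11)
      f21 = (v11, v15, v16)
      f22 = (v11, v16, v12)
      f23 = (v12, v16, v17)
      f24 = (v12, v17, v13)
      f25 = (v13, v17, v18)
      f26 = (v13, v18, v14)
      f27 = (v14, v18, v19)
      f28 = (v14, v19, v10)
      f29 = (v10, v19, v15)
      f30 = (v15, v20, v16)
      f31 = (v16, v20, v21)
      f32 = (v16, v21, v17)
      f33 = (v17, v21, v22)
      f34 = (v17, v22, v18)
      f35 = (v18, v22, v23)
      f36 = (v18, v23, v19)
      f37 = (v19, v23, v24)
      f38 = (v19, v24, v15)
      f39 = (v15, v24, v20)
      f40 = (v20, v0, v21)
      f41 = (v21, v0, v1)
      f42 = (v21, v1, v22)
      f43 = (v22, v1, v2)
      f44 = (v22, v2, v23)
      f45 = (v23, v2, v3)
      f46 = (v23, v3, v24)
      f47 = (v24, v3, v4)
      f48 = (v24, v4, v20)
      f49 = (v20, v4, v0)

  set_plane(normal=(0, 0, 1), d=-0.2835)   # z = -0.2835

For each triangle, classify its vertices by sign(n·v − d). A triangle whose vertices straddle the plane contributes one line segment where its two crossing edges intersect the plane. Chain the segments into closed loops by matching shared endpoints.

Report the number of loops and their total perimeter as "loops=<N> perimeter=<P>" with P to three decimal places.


Straddling triangles (20 of 50):
  (v2,v7,v3) [++-] → (1.94845, 0.119129, -0.2835)–(2.035, 0, -0.2835)  len=0.1472
  (v3,v7,v8) [-+-] → (1.94845, 0.119129, -0.2835)–(0.6289, 1.9354, -0.2835)  len=2.2450
  (v4,v9,v0) [--+] → (1.83167, 1.36591, -0.2835)–(2.82405, 0, -0.2835)  len=1.6884
  (v0,v9,v5) [+-+] → (1.83167, 1.36591, -0.2835)–(0.872674, 2.68584, -0.2835)  len=1.6315
  (v7,v12,v8) [++-] → (0.488849, 1.8899, -0.2835)–(0.6289, 1.9354, -0.2835)  len=0.1473
  (v8,v12,v13) [-+-] → (0.488849, 1.8899, -0.2835)–(-1.6464, 1.1962, -0.2835)  len=2.2451
  (v9,v14,v5) [--+] → (-0.733049, 2.16409, -0.2835)–(0.872674, 2.68584, -0.2835)  len=1.6884
  (v5,v14,v10) [+-+] → (-0.733049, 2.16409, -0.2835)–(-2.2847, 1.65993, -0.2835)  len=1.6315
  (v12,v17,v13) [++-] → (-1.6464, 1.04894, -0.2835)–(-1.6464, 1.1962, -0.2835)  len=0.1473
  (v13,v17,v18) [-+-] → (-1.6464, 1.04894, -0.2835)–(-1.6464, -1.1962, -0.2835)  len=2.2451
  (v14,v19,v10) [--+] → (-2.2847, -0.0283923, -0.2835)–(-2.2847, 1.65993, -0.2835)  len=1.6883
  (v10,v19,v15) [+-+] → (-2.2847, -0.0283923, -0.2835)–(-2.2847, -1.65993, -0.2835)  len=1.6315
  (v17,v22,v18) [++-] → (-1.50635, -1.2417, -0.2835)–(-1.6464, -1.1962, -0.2835)  len=0.1473
  (v18,v22,v23) [-+-] → (-1.50635, -1.2417, -0.2835)–(0.6289, -1.9354, -0.2835)  len=2.2451
  (v19,v24,v15) [--+] → (-0.678978, -2.18167, -0.2835)–(-2.2847, -1.65993, -0.2835)  len=1.6884
  (v15,v24,v20) [+-+] → (-0.678978, -2.18167, -0.2835)–(0.872674, -2.68584, -0.2835)  len=1.6315
  (v22,v2,v23) [++-] → (0.715449, -1.81627, -0.2835)–(0.6289, -1.9354, -0.2835)  len=0.1472
  (v23,v2,v3) [-+-] → (0.715449, -1.81627, -0.2835)–(2.035, 0, -0.2835)  len=2.2450
  (v24,v4,v20) [--+] → (1.86506, -1.31993, -0.2835)–(0.872674, -2.68584, -0.2835)  len=1.6884
  (v20,v4,v0) [+-+] → (1.86506, -1.31993, -0.2835)–(2.82405, 0, -0.2835)  len=1.6315

Chained into 2 loop(s):
  loop 1: 10 segments, perimeter = 11.9616
  loop 2: 10 segments, perimeter = 16.5993
Total perimeter = 28.561

loops=2 perimeter=28.561


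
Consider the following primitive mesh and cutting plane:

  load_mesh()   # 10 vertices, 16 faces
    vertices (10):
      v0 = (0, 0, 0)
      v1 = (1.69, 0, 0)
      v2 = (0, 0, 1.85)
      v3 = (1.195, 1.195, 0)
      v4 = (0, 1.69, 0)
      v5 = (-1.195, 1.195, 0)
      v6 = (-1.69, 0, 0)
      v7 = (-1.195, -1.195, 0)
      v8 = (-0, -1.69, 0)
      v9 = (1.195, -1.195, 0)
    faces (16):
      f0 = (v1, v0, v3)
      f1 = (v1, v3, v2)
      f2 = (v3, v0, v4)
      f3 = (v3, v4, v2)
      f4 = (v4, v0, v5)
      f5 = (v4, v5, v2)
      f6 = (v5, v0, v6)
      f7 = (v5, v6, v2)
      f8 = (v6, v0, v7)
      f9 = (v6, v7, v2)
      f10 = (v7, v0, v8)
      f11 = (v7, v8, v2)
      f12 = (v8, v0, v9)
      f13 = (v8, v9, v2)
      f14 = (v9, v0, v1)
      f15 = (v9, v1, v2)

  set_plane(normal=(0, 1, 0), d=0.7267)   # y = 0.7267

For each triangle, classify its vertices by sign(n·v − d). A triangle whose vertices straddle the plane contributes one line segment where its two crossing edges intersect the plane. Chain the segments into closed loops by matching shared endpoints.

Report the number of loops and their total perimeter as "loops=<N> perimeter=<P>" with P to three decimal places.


Straddling triangles (8 of 16):
  (v1,v0,v3) [--+] → (0.7267, 0.7267, 0)–(1.38898, 0.7267, 0)  len=0.6623
  (v1,v3,v2) [-+-] → (1.38898, 0.7267, 0)–(0.7267, 0.7267, 0.724983)  len=0.9819
  (v3,v0,v4) [+-+] → (0.7267, 0.7267, 0)–(0, 0.7267, 0)  len=0.7267
  (v3,v4,v2) [++-] → (0, 0.7267, 1.0545)–(0.7267, 0.7267, 0.724983)  len=0.7979
  (v4,v0,v5) [+-+] → (0, 0.7267, 0)–(-0.7267, 0.7267, 0)  len=0.7267
  (v4,v5,v2) [++-] → (-0.7267, 0.7267, 0.724983)–(0, 0.7267, 1.0545)  len=0.7979
  (v5,v0,v6) [+--] → (-0.7267, 0.7267, 0)–(-1.38898, 0.7267, 0)  len=0.6623
  (v5,v6,v2) [+--] → (-1.38898, 0.7267, 0)–(-0.7267, 0.7267, 0.724983)  len=0.9819

Chained into 1 loop(s):
  loop 1: 8 segments, perimeter = 6.3377
Total perimeter = 6.338

loops=1 perimeter=6.338


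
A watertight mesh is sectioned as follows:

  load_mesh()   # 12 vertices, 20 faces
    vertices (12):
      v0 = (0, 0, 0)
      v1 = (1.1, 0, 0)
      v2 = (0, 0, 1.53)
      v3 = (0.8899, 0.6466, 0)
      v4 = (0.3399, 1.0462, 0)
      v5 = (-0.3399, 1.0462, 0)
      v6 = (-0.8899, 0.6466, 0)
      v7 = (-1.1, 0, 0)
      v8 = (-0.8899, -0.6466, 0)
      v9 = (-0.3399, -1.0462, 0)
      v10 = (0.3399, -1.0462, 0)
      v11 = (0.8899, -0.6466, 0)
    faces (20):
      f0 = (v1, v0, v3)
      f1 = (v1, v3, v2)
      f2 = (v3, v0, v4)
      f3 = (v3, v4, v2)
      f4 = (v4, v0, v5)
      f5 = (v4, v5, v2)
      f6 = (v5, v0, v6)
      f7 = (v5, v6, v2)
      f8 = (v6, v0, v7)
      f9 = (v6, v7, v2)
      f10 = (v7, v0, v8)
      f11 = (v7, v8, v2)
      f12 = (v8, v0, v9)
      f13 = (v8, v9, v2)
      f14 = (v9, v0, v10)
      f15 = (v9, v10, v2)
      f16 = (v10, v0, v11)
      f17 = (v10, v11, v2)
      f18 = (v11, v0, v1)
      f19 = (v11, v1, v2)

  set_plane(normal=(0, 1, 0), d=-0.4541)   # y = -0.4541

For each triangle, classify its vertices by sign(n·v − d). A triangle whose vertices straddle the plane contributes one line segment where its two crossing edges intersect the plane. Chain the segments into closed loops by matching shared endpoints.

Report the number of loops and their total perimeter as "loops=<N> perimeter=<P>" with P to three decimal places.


loops=1 perimeter=4.581

Straddling triangles (10 of 20):
  (v7,v0,v8) [++-] → (-0.624967, -0.4541, 0)–(-0.952449, -0.4541, 0)  len=0.3275
  (v7,v8,v2) [+-+] → (-0.952449, -0.4541, 0)–(-0.624967, -0.4541, 0.455498)  len=0.5610
  (v8,v0,v9) [-+-] → (-0.624967, -0.4541, 0)–(-0.147533, -0.4541, 0)  len=0.4774
  (v8,v9,v2) [--+] → (-0.147533, -0.4541, 0.865908)–(-0.624967, -0.4541, 0.455498)  len=0.6296
  (v9,v0,v10) [-+-] → (-0.147533, -0.4541, 0)–(0.147533, -0.4541, 0)  len=0.2951
  (v9,v10,v2) [--+] → (0.147533, -0.4541, 0.865908)–(-0.147533, -0.4541, 0.865908)  len=0.2951
  (v10,v0,v11) [-+-] → (0.147533, -0.4541, 0)–(0.624967, -0.4541, 0)  len=0.4774
  (v10,v11,v2) [--+] → (0.624967, -0.4541, 0.455498)–(0.147533, -0.4541, 0.865908)  len=0.6296
  (v11,v0,v1) [-++] → (0.624967, -0.4541, 0)–(0.952449, -0.4541, 0)  len=0.3275
  (v11,v1,v2) [-++] → (0.952449, -0.4541, 0)–(0.624967, -0.4541, 0.455498)  len=0.5610

Chained into 1 loop(s):
  loop 1: 10 segments, perimeter = 4.5811
Total perimeter = 4.581


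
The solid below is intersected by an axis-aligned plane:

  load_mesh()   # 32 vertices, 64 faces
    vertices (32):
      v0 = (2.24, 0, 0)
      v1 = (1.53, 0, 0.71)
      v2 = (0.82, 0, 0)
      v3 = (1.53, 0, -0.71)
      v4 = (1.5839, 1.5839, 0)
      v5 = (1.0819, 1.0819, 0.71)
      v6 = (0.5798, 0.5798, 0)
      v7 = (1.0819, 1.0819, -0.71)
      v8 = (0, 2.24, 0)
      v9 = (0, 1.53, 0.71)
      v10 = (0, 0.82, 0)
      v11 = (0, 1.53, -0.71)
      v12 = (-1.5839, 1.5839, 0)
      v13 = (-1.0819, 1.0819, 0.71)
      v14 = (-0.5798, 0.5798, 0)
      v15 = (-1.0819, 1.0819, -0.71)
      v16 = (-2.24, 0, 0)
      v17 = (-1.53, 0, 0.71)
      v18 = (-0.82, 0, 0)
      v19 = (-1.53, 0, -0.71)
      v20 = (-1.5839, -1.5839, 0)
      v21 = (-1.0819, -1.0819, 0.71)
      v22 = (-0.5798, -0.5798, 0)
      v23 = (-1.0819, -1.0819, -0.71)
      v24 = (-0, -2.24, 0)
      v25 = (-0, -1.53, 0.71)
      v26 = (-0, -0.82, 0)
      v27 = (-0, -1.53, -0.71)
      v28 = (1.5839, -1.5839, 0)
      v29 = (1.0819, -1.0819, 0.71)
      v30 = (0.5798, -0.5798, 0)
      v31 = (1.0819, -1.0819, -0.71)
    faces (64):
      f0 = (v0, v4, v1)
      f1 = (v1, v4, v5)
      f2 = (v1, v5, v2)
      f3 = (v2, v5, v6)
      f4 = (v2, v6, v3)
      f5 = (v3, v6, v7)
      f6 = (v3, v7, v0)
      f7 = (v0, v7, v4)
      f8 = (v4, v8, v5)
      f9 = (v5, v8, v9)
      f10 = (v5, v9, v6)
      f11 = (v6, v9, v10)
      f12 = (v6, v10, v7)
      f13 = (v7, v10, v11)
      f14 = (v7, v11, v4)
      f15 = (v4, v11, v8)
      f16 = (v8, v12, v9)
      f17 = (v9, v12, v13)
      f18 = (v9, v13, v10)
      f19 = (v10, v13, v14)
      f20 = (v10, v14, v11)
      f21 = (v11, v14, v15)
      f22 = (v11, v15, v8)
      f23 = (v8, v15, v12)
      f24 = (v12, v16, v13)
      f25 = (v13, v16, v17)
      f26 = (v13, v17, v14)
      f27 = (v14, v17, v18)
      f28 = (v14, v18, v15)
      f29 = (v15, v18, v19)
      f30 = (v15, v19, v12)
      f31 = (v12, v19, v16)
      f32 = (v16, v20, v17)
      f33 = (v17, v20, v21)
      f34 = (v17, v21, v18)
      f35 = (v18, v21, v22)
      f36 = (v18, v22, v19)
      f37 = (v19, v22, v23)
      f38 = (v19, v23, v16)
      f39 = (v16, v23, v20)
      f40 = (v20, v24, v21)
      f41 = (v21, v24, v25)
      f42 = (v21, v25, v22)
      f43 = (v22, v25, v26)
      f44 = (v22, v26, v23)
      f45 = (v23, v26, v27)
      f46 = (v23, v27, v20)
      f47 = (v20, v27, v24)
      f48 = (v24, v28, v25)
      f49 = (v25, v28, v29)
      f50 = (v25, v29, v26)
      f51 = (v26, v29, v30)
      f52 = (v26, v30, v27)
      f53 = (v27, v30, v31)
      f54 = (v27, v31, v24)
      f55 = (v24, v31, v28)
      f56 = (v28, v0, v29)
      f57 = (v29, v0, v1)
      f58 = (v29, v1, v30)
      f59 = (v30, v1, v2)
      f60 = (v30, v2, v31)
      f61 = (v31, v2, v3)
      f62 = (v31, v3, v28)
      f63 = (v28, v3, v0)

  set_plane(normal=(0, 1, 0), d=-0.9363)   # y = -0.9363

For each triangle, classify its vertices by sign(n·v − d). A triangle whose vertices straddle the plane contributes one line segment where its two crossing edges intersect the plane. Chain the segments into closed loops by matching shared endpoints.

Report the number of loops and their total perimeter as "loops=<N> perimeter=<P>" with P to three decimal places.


Straddling triangles (22 of 64):
  (v16,v20,v17) [+-+] → (-1.85216, -0.9363, 0)–(-1.56186, -0.9363, 0.290294)  len=0.4105
  (v17,v20,v21) [+--] → (-1.56186, -0.9363, 0.290294)–(-1.1422, -0.9363, 0.71)  len=0.5935
  (v17,v21,v18) [+-+] → (-1.1422, -0.9363, 0.71)–(-1.04665, -0.9363, 0.61445)  len=0.1351
  (v18,v21,v22) [+-+] → (-1.04665, -0.9363, 0.61445)–(-0.9363, -0.9363, 0.504113)  len=0.1561
  (v19,v22,v23) [++-] → (-0.9363, -0.9363, -0.504113)–(-1.1422, -0.9363, -0.71)  len=0.2912
  (v19,v23,v16) [+-+] → (-1.1422, -0.9363, -0.71)–(-1.23775, -0.9363, -0.61445)  len=0.1351
  (v16,v23,v20) [+--] → (-1.23775, -0.9363, -0.61445)–(-1.85216, -0.9363, 0)  len=0.8689
  (v21,v25,v22) [--+] → (-0.362268, -0.9363, 0.266381)–(-0.9363, -0.9363, 0.504113)  len=0.6213
  (v22,v25,v26) [+-+] → (-0.362268, -0.9363, 0.266381)–(0, -0.9363, 0.1163)  len=0.3921
  (v22,v26,v23) [++-] → (-0.480431, -0.9363, -0.315284)–(-0.9363, -0.9363, -0.504113)  len=0.4934
  (v23,v26,v27) [-+-] → (-0.480431, -0.9363, -0.315284)–(0, -0.9363, -0.1163)  len=0.5200
  (v25,v29,v26) [--+] → (0.480431, -0.9363, 0.315284)–(0, -0.9363, 0.1163)  len=0.5200
  (v26,v29,v30) [+-+] → (0.480431, -0.9363, 0.315284)–(0.9363, -0.9363, 0.504113)  len=0.4934
  (v26,v30,v27) [++-] → (0.362268, -0.9363, -0.266381)–(0, -0.9363, -0.1163)  len=0.3921
  (v27,v30,v31) [-+-] → (0.362268, -0.9363, -0.266381)–(0.9363, -0.9363, -0.504113)  len=0.6213
  (v28,v0,v29) [-+-] → (1.85216, -0.9363, 0)–(1.23775, -0.9363, 0.61445)  len=0.8689
  (v29,v0,v1) [-++] → (1.23775, -0.9363, 0.61445)–(1.1422, -0.9363, 0.71)  len=0.1351
  (v29,v1,v30) [-++] → (1.1422, -0.9363, 0.71)–(0.9363, -0.9363, 0.504113)  len=0.2912
  (v30,v2,v31) [++-] → (1.04665, -0.9363, -0.61445)–(0.9363, -0.9363, -0.504113)  len=0.1561
  (v31,v2,v3) [-++] → (1.04665, -0.9363, -0.61445)–(1.1422, -0.9363, -0.71)  len=0.1351
  (v31,v3,v28) [-+-] → (1.1422, -0.9363, -0.71)–(1.56186, -0.9363, -0.290294)  len=0.5935
  (v28,v3,v0) [-++] → (1.56186, -0.9363, -0.290294)–(1.85216, -0.9363, 0)  len=0.4105

Chained into 1 loop(s):
  loop 1: 22 segments, perimeter = 9.2347
Total perimeter = 9.235

loops=1 perimeter=9.235


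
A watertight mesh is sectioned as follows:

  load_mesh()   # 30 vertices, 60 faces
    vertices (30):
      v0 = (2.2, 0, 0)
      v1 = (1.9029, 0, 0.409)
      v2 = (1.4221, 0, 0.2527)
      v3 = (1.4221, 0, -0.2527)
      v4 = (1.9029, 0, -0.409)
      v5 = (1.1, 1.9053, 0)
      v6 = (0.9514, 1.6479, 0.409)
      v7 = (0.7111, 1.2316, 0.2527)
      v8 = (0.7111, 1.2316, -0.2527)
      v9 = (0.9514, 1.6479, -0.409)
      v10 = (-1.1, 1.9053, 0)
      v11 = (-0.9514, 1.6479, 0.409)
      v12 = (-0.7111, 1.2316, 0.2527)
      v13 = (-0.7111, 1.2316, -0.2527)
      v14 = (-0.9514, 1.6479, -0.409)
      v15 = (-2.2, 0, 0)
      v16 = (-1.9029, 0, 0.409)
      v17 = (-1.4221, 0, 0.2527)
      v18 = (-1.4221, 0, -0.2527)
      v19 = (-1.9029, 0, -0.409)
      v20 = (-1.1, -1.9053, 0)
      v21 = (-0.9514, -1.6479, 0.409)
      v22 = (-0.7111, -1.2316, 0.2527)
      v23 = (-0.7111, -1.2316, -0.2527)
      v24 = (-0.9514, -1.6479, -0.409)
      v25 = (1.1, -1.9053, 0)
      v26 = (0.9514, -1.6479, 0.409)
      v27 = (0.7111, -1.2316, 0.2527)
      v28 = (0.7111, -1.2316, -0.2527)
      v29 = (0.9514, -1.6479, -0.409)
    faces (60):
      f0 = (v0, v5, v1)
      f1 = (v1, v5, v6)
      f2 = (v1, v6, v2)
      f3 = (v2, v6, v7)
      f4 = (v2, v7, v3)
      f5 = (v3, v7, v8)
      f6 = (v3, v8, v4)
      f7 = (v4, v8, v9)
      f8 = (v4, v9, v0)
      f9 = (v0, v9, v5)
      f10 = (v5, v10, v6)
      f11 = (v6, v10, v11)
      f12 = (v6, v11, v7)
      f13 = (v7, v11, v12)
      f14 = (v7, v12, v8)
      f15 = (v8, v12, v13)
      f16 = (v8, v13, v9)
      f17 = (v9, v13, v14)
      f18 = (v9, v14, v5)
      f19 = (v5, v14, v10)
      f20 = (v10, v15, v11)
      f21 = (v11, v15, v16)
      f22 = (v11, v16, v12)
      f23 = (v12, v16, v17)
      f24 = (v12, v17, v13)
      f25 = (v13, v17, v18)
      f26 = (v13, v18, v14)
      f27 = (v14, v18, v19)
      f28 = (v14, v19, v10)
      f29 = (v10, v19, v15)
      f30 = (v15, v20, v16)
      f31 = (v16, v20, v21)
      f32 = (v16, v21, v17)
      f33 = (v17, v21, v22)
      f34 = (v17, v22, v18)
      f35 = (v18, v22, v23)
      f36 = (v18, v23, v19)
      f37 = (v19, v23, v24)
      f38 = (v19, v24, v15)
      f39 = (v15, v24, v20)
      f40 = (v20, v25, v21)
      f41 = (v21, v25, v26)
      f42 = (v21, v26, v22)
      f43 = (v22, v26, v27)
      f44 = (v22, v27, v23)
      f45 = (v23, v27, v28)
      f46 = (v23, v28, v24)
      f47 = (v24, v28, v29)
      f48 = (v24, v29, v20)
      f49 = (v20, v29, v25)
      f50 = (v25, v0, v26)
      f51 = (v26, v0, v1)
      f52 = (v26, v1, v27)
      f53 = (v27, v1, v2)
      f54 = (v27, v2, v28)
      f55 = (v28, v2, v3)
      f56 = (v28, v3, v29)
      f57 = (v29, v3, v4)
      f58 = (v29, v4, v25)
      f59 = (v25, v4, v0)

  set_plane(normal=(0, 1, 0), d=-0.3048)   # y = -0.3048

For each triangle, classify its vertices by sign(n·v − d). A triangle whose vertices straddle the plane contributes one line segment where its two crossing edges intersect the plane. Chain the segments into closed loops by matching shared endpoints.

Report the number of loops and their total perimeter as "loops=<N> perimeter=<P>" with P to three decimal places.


Straddling triangles (20 of 60):
  (v15,v20,v16) [+-+] → (-2.02403, -0.3048, 0)–(-1.77446, -0.3048, 0.34357)  len=0.4246
  (v16,v20,v21) [+--] → (-1.77446, -0.3048, 0.34357)–(-1.72691, -0.3048, 0.409)  len=0.0809
  (v16,v21,v17) [+-+] → (-1.72691, -0.3048, 0.409)–(-1.33504, -0.3048, 0.28161)  len=0.4121
  (v17,v21,v22) [+--] → (-1.33504, -0.3048, 0.28161)–(-1.24614, -0.3048, 0.2527)  len=0.0935
  (v17,v22,v18) [+-+] → (-1.24614, -0.3048, 0.2527)–(-1.24614, -0.3048, -0.127622)  len=0.3803
  (v18,v22,v23) [+--] → (-1.24614, -0.3048, -0.127622)–(-1.24614, -0.3048, -0.2527)  len=0.1251
  (v18,v23,v19) [+-+] → (-1.24614, -0.3048, -0.2527)–(-1.60795, -0.3048, -0.370318)  len=0.3804
  (v19,v23,v24) [+--] → (-1.60795, -0.3048, -0.370318)–(-1.72691, -0.3048, -0.409)  len=0.1251
  (v19,v24,v15) [+-+] → (-1.72691, -0.3048, -0.409)–(-1.96906, -0.3048, -0.0756497)  len=0.4120
  (v15,v24,v20) [+--] → (-1.96906, -0.3048, -0.0756497)–(-2.02403, -0.3048, 0)  len=0.0935
  (v25,v0,v26) [-+-] → (2.02403, -0.3048, 0)–(1.96906, -0.3048, 0.0756497)  len=0.0935
  (v26,v0,v1) [-++] → (1.96906, -0.3048, 0.0756497)–(1.72691, -0.3048, 0.409)  len=0.4120
  (v26,v1,v27) [-+-] → (1.72691, -0.3048, 0.409)–(1.60795, -0.3048, 0.370318)  len=0.1251
  (v27,v1,v2) [-++] → (1.60795, -0.3048, 0.370318)–(1.24614, -0.3048, 0.2527)  len=0.3804
  (v27,v2,v28) [-+-] → (1.24614, -0.3048, 0.2527)–(1.24614, -0.3048, 0.127622)  len=0.1251
  (v28,v2,v3) [-++] → (1.24614, -0.3048, 0.127622)–(1.24614, -0.3048, -0.2527)  len=0.3803
  (v28,v3,v29) [-+-] → (1.24614, -0.3048, -0.2527)–(1.33504, -0.3048, -0.28161)  len=0.0935
  (v29,v3,v4) [-++] → (1.33504, -0.3048, -0.28161)–(1.72691, -0.3048, -0.409)  len=0.4121
  (v29,v4,v25) [-+-] → (1.72691, -0.3048, -0.409)–(1.77446, -0.3048, -0.34357)  len=0.0809
  (v25,v4,v0) [-++] → (1.77446, -0.3048, -0.34357)–(2.02403, -0.3048, 0)  len=0.4246

Chained into 2 loop(s):
  loop 1: 10 segments, perimeter = 2.5275
  loop 2: 10 segments, perimeter = 2.5275
Total perimeter = 5.055

loops=2 perimeter=5.055


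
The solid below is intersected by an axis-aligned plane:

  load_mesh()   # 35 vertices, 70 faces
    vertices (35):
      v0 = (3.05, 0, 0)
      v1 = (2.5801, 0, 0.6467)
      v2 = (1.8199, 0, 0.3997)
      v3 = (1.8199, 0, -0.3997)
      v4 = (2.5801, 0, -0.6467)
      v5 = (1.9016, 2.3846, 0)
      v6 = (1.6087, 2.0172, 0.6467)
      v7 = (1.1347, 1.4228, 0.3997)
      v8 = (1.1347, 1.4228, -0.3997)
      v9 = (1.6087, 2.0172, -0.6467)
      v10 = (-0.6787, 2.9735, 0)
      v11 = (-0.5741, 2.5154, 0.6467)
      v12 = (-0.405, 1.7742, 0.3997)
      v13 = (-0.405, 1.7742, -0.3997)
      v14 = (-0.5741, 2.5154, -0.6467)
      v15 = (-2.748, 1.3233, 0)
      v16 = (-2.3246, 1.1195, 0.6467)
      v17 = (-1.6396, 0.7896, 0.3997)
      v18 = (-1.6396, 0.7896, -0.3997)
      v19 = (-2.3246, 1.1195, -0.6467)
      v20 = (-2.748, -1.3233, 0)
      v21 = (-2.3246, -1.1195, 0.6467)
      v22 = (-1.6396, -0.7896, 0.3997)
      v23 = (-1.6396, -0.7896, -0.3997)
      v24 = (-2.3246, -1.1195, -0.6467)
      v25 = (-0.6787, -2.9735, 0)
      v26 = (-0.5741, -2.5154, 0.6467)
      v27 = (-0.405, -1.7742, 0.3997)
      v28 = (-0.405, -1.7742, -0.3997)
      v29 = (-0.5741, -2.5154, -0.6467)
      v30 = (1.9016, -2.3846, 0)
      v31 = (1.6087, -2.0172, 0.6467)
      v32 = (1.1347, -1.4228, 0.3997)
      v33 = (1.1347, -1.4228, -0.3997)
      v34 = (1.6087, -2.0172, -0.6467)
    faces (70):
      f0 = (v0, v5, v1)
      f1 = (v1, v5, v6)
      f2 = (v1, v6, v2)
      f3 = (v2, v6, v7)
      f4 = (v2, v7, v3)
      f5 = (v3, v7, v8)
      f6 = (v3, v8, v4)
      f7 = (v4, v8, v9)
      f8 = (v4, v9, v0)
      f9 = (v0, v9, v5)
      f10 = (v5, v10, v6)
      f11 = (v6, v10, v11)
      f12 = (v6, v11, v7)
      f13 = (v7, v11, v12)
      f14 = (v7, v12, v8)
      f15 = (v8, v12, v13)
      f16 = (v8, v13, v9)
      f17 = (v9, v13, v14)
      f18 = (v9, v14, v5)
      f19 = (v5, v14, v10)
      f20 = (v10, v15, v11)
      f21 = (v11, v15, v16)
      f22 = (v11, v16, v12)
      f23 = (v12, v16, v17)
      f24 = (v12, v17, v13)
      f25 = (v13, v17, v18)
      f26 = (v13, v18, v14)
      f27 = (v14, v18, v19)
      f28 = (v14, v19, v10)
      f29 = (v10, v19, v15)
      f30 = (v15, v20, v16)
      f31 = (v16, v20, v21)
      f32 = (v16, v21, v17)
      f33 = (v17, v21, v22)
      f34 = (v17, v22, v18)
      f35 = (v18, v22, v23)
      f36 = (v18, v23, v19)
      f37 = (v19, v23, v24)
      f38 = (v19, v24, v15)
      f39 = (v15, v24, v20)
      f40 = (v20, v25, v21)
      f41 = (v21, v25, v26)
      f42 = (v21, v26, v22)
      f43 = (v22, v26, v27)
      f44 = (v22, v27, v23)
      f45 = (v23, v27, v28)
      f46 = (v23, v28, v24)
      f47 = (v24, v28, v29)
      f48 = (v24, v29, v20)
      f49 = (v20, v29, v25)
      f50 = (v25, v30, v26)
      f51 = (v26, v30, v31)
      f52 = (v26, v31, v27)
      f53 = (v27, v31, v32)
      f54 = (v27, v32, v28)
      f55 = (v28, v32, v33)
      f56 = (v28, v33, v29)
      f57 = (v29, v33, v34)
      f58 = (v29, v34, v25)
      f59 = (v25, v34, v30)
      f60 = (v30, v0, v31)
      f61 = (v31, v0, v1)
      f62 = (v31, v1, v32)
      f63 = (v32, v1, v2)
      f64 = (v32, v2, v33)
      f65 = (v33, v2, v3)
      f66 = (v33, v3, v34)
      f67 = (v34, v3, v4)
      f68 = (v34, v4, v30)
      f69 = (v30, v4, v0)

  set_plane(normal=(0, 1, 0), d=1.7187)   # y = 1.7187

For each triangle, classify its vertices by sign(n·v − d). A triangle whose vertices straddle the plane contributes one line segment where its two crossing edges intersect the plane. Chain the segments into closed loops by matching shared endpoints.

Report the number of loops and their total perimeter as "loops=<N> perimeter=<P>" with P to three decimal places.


loops=2 perimeter=11.203

Straddling triangles (22 of 70):
  (v0,v5,v1) [-+-] → (2.22229, 1.7187, 0)–(2.09107, 1.7187, 0.180591)  len=0.2232
  (v1,v5,v6) [-++] → (2.09107, 1.7187, 0.180591)–(1.75245, 1.7187, 0.6467)  len=0.5761
  (v1,v6,v2) [-+-] → (1.75245, 1.7187, 0.6467)–(1.63995, 1.7187, 0.61015)  len=0.1183
  (v2,v6,v7) [-+-] → (1.63995, 1.7187, 0.61015)–(1.37066, 1.7187, 0.52266)  len=0.2831
  (v4,v8,v9) [--+] → (1.37066, 1.7187, -0.52266)–(1.75245, 1.7187, -0.6467)  len=0.4014
  (v4,v9,v0) [-+-] → (1.75245, 1.7187, -0.6467)–(1.82198, 1.7187, -0.551003)  len=0.1183
  (v0,v9,v5) [-++] → (1.82198, 1.7187, -0.551003)–(2.22229, 1.7187, 0)  len=0.6811
  (v6,v11,v7) [++-] → (0.67192, 1.7187, 0.466593)–(1.37066, 1.7187, 0.52266)  len=0.7010
  (v7,v11,v12) [-++] → (0.67192, 1.7187, 0.466593)–(-0.16182, 1.7187, 0.3997)  len=0.8364
  (v7,v12,v8) [-+-] → (-0.16182, 1.7187, 0.3997)–(-0.16182, 1.7187, 0.273443)  len=0.1263
  (v8,v12,v13) [-++] → (-0.16182, 1.7187, 0.273443)–(-0.16182, 1.7187, -0.3997)  len=0.6731
  (v8,v13,v9) [-++] → (-0.16182, 1.7187, -0.3997)–(1.37066, 1.7187, -0.52266)  len=1.5374
  (v10,v15,v11) [+-+] → (-2.25218, 1.7187, 0)–(-2.02695, 1.7187, 0.2145)  len=0.3110
  (v11,v15,v16) [+--] → (-2.02695, 1.7187, 0.2145)–(-1.57319, 1.7187, 0.6467)  len=0.6267
  (v11,v16,v12) [+-+] → (-1.57319, 1.7187, 0.6467)–(-0.567728, 1.7187, 0.420639)  len=1.0306
  (v12,v16,v17) [+--] → (-0.567728, 1.7187, 0.420639)–(-0.474592, 1.7187, 0.3997)  len=0.0955
  (v12,v17,v13) [+-+] → (-0.474592, 1.7187, 0.3997)–(-0.474592, 1.7187, -0.354639)  len=0.7543
  (v13,v17,v18) [+--] → (-0.474592, 1.7187, -0.354639)–(-0.474592, 1.7187, -0.3997)  len=0.0451
  (v13,v18,v14) [+-+] → (-0.474592, 1.7187, -0.3997)–(-1.06598, 1.7187, -0.532675)  len=0.6062
  (v14,v18,v19) [+--] → (-1.06598, 1.7187, -0.532675)–(-1.57319, 1.7187, -0.6467)  len=0.5199
  (v14,v19,v10) [+-+] → (-1.57319, 1.7187, -0.6467)–(-1.79266, 1.7187, -0.437691)  len=0.3031
  (v10,v19,v15) [+--] → (-1.79266, 1.7187, -0.437691)–(-2.25218, 1.7187, 0)  len=0.6346

Chained into 2 loop(s):
  loop 1: 12 segments, perimeter = 6.2758
  loop 2: 10 segments, perimeter = 4.9268
Total perimeter = 11.203


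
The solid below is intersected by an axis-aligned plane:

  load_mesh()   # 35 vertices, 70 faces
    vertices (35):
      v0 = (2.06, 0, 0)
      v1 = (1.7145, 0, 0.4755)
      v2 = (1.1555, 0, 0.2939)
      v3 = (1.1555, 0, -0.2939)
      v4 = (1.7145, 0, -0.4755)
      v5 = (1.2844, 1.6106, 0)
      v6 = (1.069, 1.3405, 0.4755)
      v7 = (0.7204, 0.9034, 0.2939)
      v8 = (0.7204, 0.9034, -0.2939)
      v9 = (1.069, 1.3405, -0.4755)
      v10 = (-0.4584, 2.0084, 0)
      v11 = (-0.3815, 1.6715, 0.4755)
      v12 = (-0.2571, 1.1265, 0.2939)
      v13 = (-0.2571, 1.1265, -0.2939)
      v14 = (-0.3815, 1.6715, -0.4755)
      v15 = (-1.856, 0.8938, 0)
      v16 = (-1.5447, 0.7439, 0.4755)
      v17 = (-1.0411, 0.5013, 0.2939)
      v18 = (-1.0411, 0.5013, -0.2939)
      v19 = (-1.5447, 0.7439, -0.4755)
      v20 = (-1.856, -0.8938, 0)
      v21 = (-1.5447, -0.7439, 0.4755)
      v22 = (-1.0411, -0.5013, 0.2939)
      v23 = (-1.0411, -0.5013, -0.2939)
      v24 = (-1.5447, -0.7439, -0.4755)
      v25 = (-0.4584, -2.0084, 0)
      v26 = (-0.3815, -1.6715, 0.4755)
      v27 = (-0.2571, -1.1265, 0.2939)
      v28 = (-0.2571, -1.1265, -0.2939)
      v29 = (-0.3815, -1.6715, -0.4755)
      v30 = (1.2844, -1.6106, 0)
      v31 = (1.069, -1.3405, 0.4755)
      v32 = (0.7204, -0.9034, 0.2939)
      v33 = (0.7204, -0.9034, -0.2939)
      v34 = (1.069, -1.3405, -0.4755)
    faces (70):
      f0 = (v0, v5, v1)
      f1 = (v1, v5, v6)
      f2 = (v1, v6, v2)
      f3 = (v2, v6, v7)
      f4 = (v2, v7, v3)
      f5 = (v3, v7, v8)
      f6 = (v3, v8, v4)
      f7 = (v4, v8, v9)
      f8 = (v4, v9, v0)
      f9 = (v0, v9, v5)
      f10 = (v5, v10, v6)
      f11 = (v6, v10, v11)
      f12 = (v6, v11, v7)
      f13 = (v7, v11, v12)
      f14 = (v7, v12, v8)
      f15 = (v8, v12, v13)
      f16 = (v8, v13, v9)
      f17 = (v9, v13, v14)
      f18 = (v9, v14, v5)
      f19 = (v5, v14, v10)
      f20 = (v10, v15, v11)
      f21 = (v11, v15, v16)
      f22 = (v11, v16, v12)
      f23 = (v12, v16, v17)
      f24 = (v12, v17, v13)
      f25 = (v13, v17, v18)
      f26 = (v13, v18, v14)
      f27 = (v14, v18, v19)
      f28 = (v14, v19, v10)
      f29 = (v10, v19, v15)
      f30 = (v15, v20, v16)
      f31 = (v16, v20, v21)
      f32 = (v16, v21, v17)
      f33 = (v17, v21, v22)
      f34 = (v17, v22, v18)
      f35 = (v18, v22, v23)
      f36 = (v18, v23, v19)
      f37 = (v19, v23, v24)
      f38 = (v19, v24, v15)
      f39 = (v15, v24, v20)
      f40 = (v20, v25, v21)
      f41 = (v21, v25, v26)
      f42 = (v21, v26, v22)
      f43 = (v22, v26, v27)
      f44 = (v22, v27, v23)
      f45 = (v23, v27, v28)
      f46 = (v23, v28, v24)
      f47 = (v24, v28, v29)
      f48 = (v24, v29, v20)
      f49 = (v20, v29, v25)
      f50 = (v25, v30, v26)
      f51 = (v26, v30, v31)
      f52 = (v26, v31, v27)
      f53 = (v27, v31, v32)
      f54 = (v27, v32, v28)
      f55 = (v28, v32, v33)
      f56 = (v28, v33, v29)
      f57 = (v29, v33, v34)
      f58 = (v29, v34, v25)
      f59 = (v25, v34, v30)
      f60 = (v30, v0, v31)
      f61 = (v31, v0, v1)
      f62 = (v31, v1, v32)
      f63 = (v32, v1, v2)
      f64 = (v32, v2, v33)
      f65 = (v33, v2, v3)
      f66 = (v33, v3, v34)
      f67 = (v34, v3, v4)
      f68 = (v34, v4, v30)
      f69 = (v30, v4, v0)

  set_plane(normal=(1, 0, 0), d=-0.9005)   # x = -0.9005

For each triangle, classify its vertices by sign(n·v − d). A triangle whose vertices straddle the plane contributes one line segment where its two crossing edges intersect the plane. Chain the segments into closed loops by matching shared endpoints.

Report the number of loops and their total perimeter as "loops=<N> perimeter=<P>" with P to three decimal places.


Straddling triangles (20 of 70):
  (v10,v15,v11) [+-+] → (-0.9005, 1.65582, 0)–(-0.9005, 1.39776, 0.308132)  len=0.4019
  (v11,v15,v16) [+--] → (-0.9005, 1.39776, 0.308132)–(-0.9005, 1.25762, 0.4755)  len=0.2183
  (v11,v16,v12) [+-+] → (-0.9005, 1.25762, 0.4755)–(-0.9005, 0.935319, 0.384644)  len=0.3349
  (v12,v16,v17) [+--] → (-0.9005, 0.935319, 0.384644)–(-0.9005, 0.613421, 0.2939)  len=0.3344
  (v12,v17,v13) [+-+] → (-0.9005, 0.613421, 0.2939)–(-0.9005, 0.613421, 0.188486)  len=0.1054
  (v13,v17,v18) [+--] → (-0.9005, 0.613421, 0.188486)–(-0.9005, 0.613421, -0.2939)  len=0.4824
  (v13,v18,v14) [+-+] → (-0.9005, 0.613421, -0.2939)–(-0.9005, 0.750739, -0.33261)  len=0.1427
  (v14,v18,v19) [+--] → (-0.9005, 0.750739, -0.33261)–(-0.9005, 1.25762, -0.4755)  len=0.5266
  (v14,v19,v10) [+-+] → (-0.9005, 1.25762, -0.4755)–(-0.9005, 1.49378, -0.193518)  len=0.3678
  (v10,v19,v15) [+--] → (-0.9005, 1.49378, -0.193518)–(-0.9005, 1.65582, 0)  len=0.2524
  (v20,v25,v21) [-+-] → (-0.9005, -1.65582, 0)–(-0.9005, -1.49378, 0.193518)  len=0.2524
  (v21,v25,v26) [-++] → (-0.9005, -1.49378, 0.193518)–(-0.9005, -1.25762, 0.4755)  len=0.3678
  (v21,v26,v22) [-+-] → (-0.9005, -1.25762, 0.4755)–(-0.9005, -0.750739, 0.33261)  len=0.5266
  (v22,v26,v27) [-++] → (-0.9005, -0.750739, 0.33261)–(-0.9005, -0.613421, 0.2939)  len=0.1427
  (v22,v27,v23) [-+-] → (-0.9005, -0.613421, 0.2939)–(-0.9005, -0.613421, -0.188486)  len=0.4824
  (v23,v27,v28) [-++] → (-0.9005, -0.613421, -0.188486)–(-0.9005, -0.613421, -0.2939)  len=0.1054
  (v23,v28,v24) [-+-] → (-0.9005, -0.613421, -0.2939)–(-0.9005, -0.935319, -0.384644)  len=0.3344
  (v24,v28,v29) [-++] → (-0.9005, -0.935319, -0.384644)–(-0.9005, -1.25762, -0.4755)  len=0.3349
  (v24,v29,v20) [-+-] → (-0.9005, -1.25762, -0.4755)–(-0.9005, -1.39776, -0.308132)  len=0.2183
  (v20,v29,v25) [-++] → (-0.9005, -1.39776, -0.308132)–(-0.9005, -1.65582, 0)  len=0.4019

Chained into 2 loop(s):
  loop 1: 10 segments, perimeter = 3.1668
  loop 2: 10 segments, perimeter = 3.1668
Total perimeter = 6.334

loops=2 perimeter=6.334
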